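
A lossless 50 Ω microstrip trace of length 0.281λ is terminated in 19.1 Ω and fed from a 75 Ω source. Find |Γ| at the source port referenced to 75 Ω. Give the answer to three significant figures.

βl = 2π × 0.281 = 101°
tan(βl) = -5.07
Z_in = Z_0·(Z_L + jZ_0·tanβl)/(Z_0 + jZ_L·tanβl) = 107 − j45.6 Ω
Γ_s = (Z_in − Z_s)/(Z_in + Z_s) = (32.4 − j45.6)/(182 − j45.6), |Γ_s| = 0.297

|Γ| ≈ 0.297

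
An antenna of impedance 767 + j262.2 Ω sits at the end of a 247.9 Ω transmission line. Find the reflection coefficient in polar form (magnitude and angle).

Γ = (Z_L − Z_0)/(Z_L + Z_0) = (519.1 + j262.2)/(1015 + j262.2)
|Γ| = 582/1050 = 0.555

Γ ≈ 0.555 ∠ 12.3°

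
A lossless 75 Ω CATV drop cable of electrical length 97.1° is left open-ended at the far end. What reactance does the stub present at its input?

tan(βl) = -8.03
For an open-ended stub, Z_in = −jZ_0·cot(βl) = −jZ_0/tan(βl)

X_in ≈ 9.34 Ω (inductive)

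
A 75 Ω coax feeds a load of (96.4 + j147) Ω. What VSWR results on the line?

Γ = (Z_L − Z_0)/(Z_L + Z_0) = (21.4 + j147)/(171.4 + j147)
|Γ| = 149/226 = 0.658
VSWR = (1 + |Γ|)/(1 − |Γ|) = 1.66/0.342

VSWR ≈ 4.85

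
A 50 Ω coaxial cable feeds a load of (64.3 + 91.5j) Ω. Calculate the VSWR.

VSWR ≈ 4.44

Γ = (Z_L − Z_0)/(Z_L + Z_0) = (14.3 + j91.5)/(114.3 + j91.5)
|Γ| = 92.6/146 = 0.633
VSWR = (1 + |Γ|)/(1 − |Γ|) = 1.63/0.367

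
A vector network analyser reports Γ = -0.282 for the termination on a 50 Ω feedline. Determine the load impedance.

Z_L = Z_0·(1 + Γ)/(1 − Γ) = 50·(0.718)/(1.28)

Z_L ≈ 28 Ω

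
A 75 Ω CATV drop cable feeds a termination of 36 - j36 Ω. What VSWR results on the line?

VSWR ≈ 2.67

Γ = (Z_L − Z_0)/(Z_L + Z_0) = (-39 − j36)/(111 − j36)
|Γ| = 53.1/117 = 0.455
VSWR = (1 + |Γ|)/(1 − |Γ|) = 1.45/0.545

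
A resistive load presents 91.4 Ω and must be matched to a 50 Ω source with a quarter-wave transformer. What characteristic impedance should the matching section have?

Z_qwt ≈ 67.6 Ω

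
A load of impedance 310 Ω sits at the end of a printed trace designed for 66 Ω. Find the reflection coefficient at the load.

Γ = 0.649

Γ = (Z_L − Z_0)/(Z_L + Z_0) = (310 − 66)/(310 + 66) = 244/376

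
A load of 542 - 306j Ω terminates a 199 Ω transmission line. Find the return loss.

Γ = (343 − j306)/(741 − j306), |Γ| = 0.573
RL = −20·log₁₀|Γ| = −20·log₁₀(0.573)

RL ≈ 4.83 dB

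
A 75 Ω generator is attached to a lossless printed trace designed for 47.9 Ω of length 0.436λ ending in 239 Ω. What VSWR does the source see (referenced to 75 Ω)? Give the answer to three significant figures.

VSWR ≈ 3.93

βl = 2π × 0.436 = 157°
tan(βl) = -0.425
Z_in = Z_0·(Z_L + jZ_0·tanβl)/(Z_0 + jZ_L·tanβl) = 51.3 + j88.5 Ω
Γ_s = (Z_in − Z_s)/(Z_in + Z_s) = (-23.7 + j88.5)/(126 + j88.5), |Γ_s| = 0.594
VSWR = (1 + |Γ_s|)/(1 − |Γ_s|)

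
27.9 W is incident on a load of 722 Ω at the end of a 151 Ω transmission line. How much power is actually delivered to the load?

P_delivered ≈ 16 W

Γ = (722 − 151)/(722 + 151) = 0.654
|Γ|² = 0.428
P_refl = |Γ|²·P_inc = 11.9 W, P_del = (1 − |Γ|²)·P_inc = 16 W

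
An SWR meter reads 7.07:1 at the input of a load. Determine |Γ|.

|Γ| = (S − 1)/(S + 1) = (7.07 − 1)/(7.07 + 1) = 6.07/8.07

|Γ| ≈ 0.752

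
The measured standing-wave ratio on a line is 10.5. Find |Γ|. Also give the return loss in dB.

|Γ| ≈ 0.826; return loss ≈ 1.66 dB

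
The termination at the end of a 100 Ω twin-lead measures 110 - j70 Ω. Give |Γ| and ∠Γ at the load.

Γ = (Z_L − Z_0)/(Z_L + Z_0) = (10 − j70)/(210 − j70)
|Γ| = 70.7/221 = 0.319

Γ ≈ 0.319 ∠ -63.4°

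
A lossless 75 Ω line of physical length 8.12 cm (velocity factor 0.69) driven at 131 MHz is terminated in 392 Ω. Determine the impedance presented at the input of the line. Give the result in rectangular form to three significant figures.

λ = v/f = 0.69·c / 131 MHz = 1.58 m
βl = 2π·l/λ = 2π × 0.0514 = 18.5°
tan(βl) = tan(18.5°) = 0.335
Z_in = Z_0·(Z_L + jZ_0·tanβl)/(Z_0 + jZ_L·tanβl)
     = 75·(392 + j25.1)/(75 + j131)

Z_in ≈ 107 − j163 Ω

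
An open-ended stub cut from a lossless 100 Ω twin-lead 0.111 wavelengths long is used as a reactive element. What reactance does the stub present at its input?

X_in ≈ -119 Ω (capacitive)

βl = 2π × 0.111 = 40°
tan(βl) = 0.838
For an open-ended stub, Z_in = −jZ_0·cot(βl) = −jZ_0/tan(βl)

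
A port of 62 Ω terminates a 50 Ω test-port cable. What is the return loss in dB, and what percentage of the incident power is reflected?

Γ = (62 − 50)/(62 + 50) = 0.107
RL = −20·log₁₀(0.107) = 19.4 dB
P_refl/P_inc = |Γ|² = 0.0115

RL ≈ 19.4 dB; 1.15% of incident power reflected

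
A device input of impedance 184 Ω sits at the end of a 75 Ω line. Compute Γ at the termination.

Γ = 0.421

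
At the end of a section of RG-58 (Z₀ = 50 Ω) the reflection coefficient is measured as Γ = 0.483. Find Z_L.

Z_L ≈ 143 Ω

Z_L = Z_0·(1 + Γ)/(1 − Γ) = 50·(1.48)/(0.517)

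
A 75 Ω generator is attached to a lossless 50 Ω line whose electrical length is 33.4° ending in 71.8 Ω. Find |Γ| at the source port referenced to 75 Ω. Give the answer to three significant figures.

|Γ| ≈ 0.212

tan(βl) = 0.659
Z_in = Z_0·(Z_L + jZ_0·tanβl)/(Z_0 + jZ_L·tanβl) = 54.3 − j18.5 Ω
Γ_s = (Z_in − Z_s)/(Z_in + Z_s) = (-20.7 − j18.5)/(129 − j18.5), |Γ_s| = 0.212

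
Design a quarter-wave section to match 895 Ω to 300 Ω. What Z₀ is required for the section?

Z_qwt = √(Z_0·R_L) = √(300 × 895) = √268500

Z_qwt ≈ 518 Ω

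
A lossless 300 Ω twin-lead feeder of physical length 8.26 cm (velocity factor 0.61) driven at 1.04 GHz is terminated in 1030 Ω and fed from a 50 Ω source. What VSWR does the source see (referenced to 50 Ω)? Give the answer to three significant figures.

VSWR ≈ 19.9

λ = v/f = 0.61·c / 1.04 GHz = 0.176 m
βl = 2π·l/λ = 2π × 0.469 = 169°
tan(βl) = -0.195
Z_in = Z_0·(Z_L + jZ_0·tanβl)/(Z_0 + jZ_L·tanβl) = 739 + j435 Ω
Γ_s = (Z_in − Z_s)/(Z_in + Z_s) = (689 + j435)/(789 + j435), |Γ_s| = 0.904
VSWR = (1 + |Γ_s|)/(1 − |Γ_s|)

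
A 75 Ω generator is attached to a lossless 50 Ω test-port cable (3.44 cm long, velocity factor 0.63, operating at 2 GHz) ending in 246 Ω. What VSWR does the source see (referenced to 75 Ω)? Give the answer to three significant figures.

VSWR ≈ 5.64

λ = v/f = 0.63·c / 2 GHz = 0.0945 m
βl = 2π·l/λ = 2π × 0.364 = 131°
tan(βl) = -1.15
Z_in = Z_0·(Z_L + jZ_0·tanβl)/(Z_0 + jZ_L·tanβl) = 17.3 + j40.5 Ω
Γ_s = (Z_in − Z_s)/(Z_in + Z_s) = (-57.7 + j40.5)/(92.3 + j40.5), |Γ_s| = 0.699
VSWR = (1 + |Γ_s|)/(1 − |Γ_s|)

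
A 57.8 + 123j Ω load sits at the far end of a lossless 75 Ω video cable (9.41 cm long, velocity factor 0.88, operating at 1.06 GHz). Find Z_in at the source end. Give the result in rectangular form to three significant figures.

λ = v/f = 0.88·c / 1.06 GHz = 0.249 m
βl = 2π·l/λ = 2π × 0.378 = 136°
tan(βl) = tan(136°) = -0.965
Z_in = Z_0·(Z_L + jZ_0·tanβl)/(Z_0 + jZ_L·tanβl)
     = 75·(57.8 + j50.6)/(194 − j55.8)

Z_in ≈ 15.5 + j24 Ω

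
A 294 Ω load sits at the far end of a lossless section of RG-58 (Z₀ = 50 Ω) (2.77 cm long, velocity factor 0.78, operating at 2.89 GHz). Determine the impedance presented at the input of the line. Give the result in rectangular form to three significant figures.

λ = v/f = 0.78·c / 2.89 GHz = 0.081 m
βl = 2π·l/λ = 2π × 0.342 = 123°
tan(βl) = tan(123°) = -1.53
Z_in = Z_0·(Z_L + jZ_0·tanβl)/(Z_0 + jZ_L·tanβl)
     = 50·(294 − j76.5)/(50 − j450)

Z_in ≈ 12 + j31.3 Ω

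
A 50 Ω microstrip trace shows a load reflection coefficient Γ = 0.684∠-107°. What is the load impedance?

Z_L ≈ 14.2 − j35 Ω

Z_L = Z_0·(1 + Γ)/(1 − Γ) = 50·(0.8 − j0.654)/(1.2 + j0.654)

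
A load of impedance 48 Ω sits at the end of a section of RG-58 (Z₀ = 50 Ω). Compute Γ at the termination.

Γ = -0.0204

Γ = (Z_L − Z_0)/(Z_L + Z_0) = (48 − 50)/(48 + 50) = -2/98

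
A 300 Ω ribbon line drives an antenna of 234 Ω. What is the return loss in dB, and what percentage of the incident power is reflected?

RL ≈ 18.2 dB; 1.53% of incident power reflected

Γ = (234 − 300)/(234 + 300) = -0.124
RL = −20·log₁₀(0.124) = 18.2 dB
P_refl/P_inc = |Γ|² = 0.0153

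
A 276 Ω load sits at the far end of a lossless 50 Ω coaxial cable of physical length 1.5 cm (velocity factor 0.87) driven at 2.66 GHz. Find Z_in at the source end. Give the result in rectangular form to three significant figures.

Z_in ≈ 13.3 − j33.3 Ω

λ = v/f = 0.87·c / 2.66 GHz = 0.0981 m
βl = 2π·l/λ = 2π × 0.153 = 55°
tan(βl) = tan(55°) = 1.43
Z_in = Z_0·(Z_L + jZ_0·tanβl)/(Z_0 + jZ_L·tanβl)
     = 50·(276 + j71.5)/(50 + j395)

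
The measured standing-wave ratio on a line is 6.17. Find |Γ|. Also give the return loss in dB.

|Γ| ≈ 0.721; return loss ≈ 2.84 dB

|Γ| = (S − 1)/(S + 1) = (6.17 − 1)/(6.17 + 1) = 5.17/7.17
RL = −20·log₁₀|Γ| = −20·log₁₀(0.721)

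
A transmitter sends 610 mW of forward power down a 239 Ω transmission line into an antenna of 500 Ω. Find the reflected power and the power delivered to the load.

P_reflected ≈ 76.1 mW; P_delivered ≈ 534 mW

Γ = (500 − 239)/(500 + 239) = 0.353
|Γ|² = 0.125
P_refl = |Γ|²·P_inc = 76.1 mW, P_del = (1 − |Γ|²)·P_inc = 534 mW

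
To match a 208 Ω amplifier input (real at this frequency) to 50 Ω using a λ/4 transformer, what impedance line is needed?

Z_qwt = √(Z_0·R_L) = √(50 × 208) = √10400

Z_qwt ≈ 102 Ω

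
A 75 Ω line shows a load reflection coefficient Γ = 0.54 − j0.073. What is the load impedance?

Z_L ≈ 243 − j50.5 Ω

Z_L = Z_0·(1 + Γ)/(1 − Γ) = 75·(1.54 − j0.073)/(0.46 + j0.073)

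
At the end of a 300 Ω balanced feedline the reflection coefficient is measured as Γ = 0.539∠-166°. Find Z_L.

Z_L = Z_0·(1 + Γ)/(1 − Γ) = 300·(0.477 − j0.13)/(1.52 + j0.13)

Z_L ≈ 91.1 − j33.5 Ω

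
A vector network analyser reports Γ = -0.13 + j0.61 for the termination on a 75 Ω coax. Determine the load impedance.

Z_L = Z_0·(1 + Γ)/(1 − Γ) = 75·(0.87 + j0.61)/(1.13 − j0.61)

Z_L ≈ 27.8 + j55.5 Ω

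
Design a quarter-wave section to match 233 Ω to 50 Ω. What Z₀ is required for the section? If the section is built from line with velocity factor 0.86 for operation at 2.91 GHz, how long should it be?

Z_qwt ≈ 108 Ω; length ≈ 2.22 cm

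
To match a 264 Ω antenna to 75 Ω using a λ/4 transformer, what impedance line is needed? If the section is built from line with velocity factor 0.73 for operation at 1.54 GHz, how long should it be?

Z_qwt = √(Z_0·R_L) = √(75 × 264) = √19800
λ = 0.73·c/f = 0.142 m, so l = λ/4 = 0.0356 m

Z_qwt ≈ 141 Ω; length ≈ 3.56 cm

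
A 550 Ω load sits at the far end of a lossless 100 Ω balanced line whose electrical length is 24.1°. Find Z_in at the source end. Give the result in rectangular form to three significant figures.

Z_in ≈ 93.6 − j186 Ω

tan(βl) = tan(24.1°) = 0.447
Z_in = Z_0·(Z_L + jZ_0·tanβl)/(Z_0 + jZ_L·tanβl)
     = 100·(550 + j44.7)/(100 + j246)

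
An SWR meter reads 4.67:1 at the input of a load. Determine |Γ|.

|Γ| ≈ 0.647

|Γ| = (S − 1)/(S + 1) = (4.67 − 1)/(4.67 + 1) = 3.67/5.67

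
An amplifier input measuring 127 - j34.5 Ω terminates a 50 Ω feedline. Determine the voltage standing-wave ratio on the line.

VSWR ≈ 2.76

Γ = (Z_L − Z_0)/(Z_L + Z_0) = (77 − j34.5)/(177 − j34.5)
|Γ| = 84.4/180 = 0.468
VSWR = (1 + |Γ|)/(1 − |Γ|) = 1.47/0.532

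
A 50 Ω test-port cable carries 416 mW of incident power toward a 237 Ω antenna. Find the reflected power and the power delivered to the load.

Γ = (237 − 50)/(237 + 50) = 0.652
|Γ|² = 0.425
P_refl = |Γ|²·P_inc = 177 mW, P_del = (1 − |Γ|²)·P_inc = 239 mW

P_reflected ≈ 177 mW; P_delivered ≈ 239 mW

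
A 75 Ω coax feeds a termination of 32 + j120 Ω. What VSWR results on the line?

Γ = (Z_L − Z_0)/(Z_L + Z_0) = (-43 + j120)/(107 + j120)
|Γ| = 127/161 = 0.793
VSWR = (1 + |Γ|)/(1 − |Γ|) = 1.79/0.207

VSWR ≈ 8.65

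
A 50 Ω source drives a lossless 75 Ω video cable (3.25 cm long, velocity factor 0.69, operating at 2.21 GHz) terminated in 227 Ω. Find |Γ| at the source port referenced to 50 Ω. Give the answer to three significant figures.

|Γ| ≈ 0.488

λ = v/f = 0.69·c / 2.21 GHz = 0.0937 m
βl = 2π·l/λ = 2π × 0.347 = 125°
tan(βl) = -1.43
Z_in = Z_0·(Z_L + jZ_0·tanβl)/(Z_0 + jZ_L·tanβl) = 35 + j44.3 Ω
Γ_s = (Z_in − Z_s)/(Z_in + Z_s) = (-15 + j44.3)/(85 + j44.3), |Γ_s| = 0.488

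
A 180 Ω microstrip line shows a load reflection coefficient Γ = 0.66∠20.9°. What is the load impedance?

Z_L = Z_0·(1 + Γ)/(1 − Γ) = 180·(1.62 + j0.235)/(0.383 − j0.235)

Z_L ≈ 502 + j419 Ω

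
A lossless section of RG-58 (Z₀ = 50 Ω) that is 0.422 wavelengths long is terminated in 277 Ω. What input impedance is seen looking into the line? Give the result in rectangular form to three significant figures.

βl = 2π × 0.422 = 152°
tan(βl) = tan(152°) = -0.534
Z_in = Z_0·(Z_L + jZ_0·tanβl)/(Z_0 + jZ_L·tanβl)
     = 50·(277 − j26.7)/(50 − j148)

Z_in ≈ 36.6 + j81.4 Ω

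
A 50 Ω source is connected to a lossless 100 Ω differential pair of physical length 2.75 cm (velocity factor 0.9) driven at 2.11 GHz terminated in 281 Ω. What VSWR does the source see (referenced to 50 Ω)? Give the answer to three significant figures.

λ = v/f = 0.9·c / 2.11 GHz = 0.128 m
βl = 2π·l/λ = 2π × 0.215 = 77.4°
tan(βl) = 4.46
Z_in = Z_0·(Z_L + jZ_0·tanβl)/(Z_0 + jZ_L·tanβl) = 37.1 − j19.5 Ω
Γ_s = (Z_in − Z_s)/(Z_in + Z_s) = (-12.9 − j19.5)/(87.1 − j19.5), |Γ_s| = 0.261
VSWR = (1 + |Γ_s|)/(1 − |Γ_s|)

VSWR ≈ 1.71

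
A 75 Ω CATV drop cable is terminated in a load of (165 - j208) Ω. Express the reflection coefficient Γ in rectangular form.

Γ ≈ 0.643 − j0.309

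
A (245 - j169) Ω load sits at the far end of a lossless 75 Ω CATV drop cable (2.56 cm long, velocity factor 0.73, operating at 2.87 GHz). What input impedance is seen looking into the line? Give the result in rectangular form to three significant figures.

Z_in ≈ 24.7 + j57.2 Ω

λ = v/f = 0.73·c / 2.87 GHz = 0.0763 m
βl = 2π·l/λ = 2π × 0.335 = 121°
tan(βl) = tan(121°) = -1.68
Z_in = Z_0·(Z_L + jZ_0·tanβl)/(Z_0 + jZ_L·tanβl)
     = 75·(245 − j295)/(-209 − j411)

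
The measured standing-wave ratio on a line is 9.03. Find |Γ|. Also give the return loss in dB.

|Γ| ≈ 0.801; return loss ≈ 1.93 dB

|Γ| = (S − 1)/(S + 1) = (9.03 − 1)/(9.03 + 1) = 8.03/10
RL = −20·log₁₀|Γ| = −20·log₁₀(0.801)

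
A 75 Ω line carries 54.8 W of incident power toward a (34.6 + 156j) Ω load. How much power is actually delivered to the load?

P_delivered ≈ 15.6 W

|Γ| = |(-40.4 + j156)/(109.6 + j156)| = 0.845
|Γ|² = 0.714
P_refl = |Γ|²·P_inc = 39.2 W, P_del = (1 − |Γ|²)·P_inc = 15.6 W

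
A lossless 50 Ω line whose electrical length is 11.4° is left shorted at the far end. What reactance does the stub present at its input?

tan(βl) = 0.202
For a shorted stub, Z_in = jZ_0·tan(βl)

X_in ≈ 10.1 Ω (inductive)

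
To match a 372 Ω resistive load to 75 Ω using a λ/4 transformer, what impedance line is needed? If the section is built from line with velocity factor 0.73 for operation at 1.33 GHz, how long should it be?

Z_qwt = √(Z_0·R_L) = √(75 × 372) = √27900
λ = 0.73·c/f = 0.165 m, so l = λ/4 = 0.0412 m

Z_qwt ≈ 167 Ω; length ≈ 4.12 cm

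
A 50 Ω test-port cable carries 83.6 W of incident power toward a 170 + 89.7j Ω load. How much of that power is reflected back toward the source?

|Γ| = |(120 + j89.7)/(220 + j89.7)| = 0.631
|Γ|² = 0.398
P_refl = |Γ|²·P_inc = 33.2 W, P_del = (1 − |Γ|²)·P_inc = 50.4 W

P_reflected ≈ 33.2 W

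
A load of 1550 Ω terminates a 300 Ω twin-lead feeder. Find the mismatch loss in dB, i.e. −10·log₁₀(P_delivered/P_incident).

Γ = (1550 − 300)/(1550 + 300) = 0.676
|Γ|² = 0.457, so P_del/P_inc = 1 − |Γ|² = 0.543
ML = −10·log₁₀(1 − |Γ|²)

mismatch loss ≈ 2.65 dB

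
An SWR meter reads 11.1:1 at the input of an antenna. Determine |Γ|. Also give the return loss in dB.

|Γ| = (S − 1)/(S + 1) = (11.1 − 1)/(11.1 + 1) = 10.1/12.1
RL = −20·log₁₀|Γ| = −20·log₁₀(0.835)

|Γ| ≈ 0.835; return loss ≈ 1.57 dB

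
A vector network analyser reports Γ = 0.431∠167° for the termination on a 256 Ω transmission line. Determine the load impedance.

Z_L = Z_0·(1 + Γ)/(1 − Γ) = 256·(0.58 + j0.097)/(1.42 − j0.097)

Z_L ≈ 103 + j24.5 Ω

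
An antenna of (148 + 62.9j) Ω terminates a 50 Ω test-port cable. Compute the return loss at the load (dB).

Γ = (98 + j62.9)/(198 + j62.9), |Γ| = 0.561
RL = −20·log₁₀|Γ| = −20·log₁₀(0.561)

RL ≈ 5.03 dB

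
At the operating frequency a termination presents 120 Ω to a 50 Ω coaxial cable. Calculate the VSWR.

VSWR ≈ 2.4

Γ = (120 − 50)/(120 + 50) = 0.412
VSWR = (1 + 0.412)/(1 − 0.412)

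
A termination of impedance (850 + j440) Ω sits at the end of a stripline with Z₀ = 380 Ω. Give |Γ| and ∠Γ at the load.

Γ ≈ 0.493 ∠ 23.4°

Γ = (Z_L − Z_0)/(Z_L + Z_0) = (470 + j440)/(1230 + j440)
|Γ| = 644/1310 = 0.493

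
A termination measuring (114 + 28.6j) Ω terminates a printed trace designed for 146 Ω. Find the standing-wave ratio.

VSWR ≈ 1.39

Γ = (Z_L − Z_0)/(Z_L + Z_0) = (-32 + j28.6)/(260 + j28.6)
|Γ| = 42.9/262 = 0.164
VSWR = (1 + |Γ|)/(1 − |Γ|) = 1.16/0.836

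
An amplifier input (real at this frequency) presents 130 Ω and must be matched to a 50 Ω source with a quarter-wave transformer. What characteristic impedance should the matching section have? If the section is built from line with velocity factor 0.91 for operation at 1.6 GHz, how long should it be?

Z_qwt ≈ 80.6 Ω; length ≈ 4.27 cm

Z_qwt = √(Z_0·R_L) = √(50 × 130) = √6500
λ = 0.91·c/f = 0.171 m, so l = λ/4 = 0.0427 m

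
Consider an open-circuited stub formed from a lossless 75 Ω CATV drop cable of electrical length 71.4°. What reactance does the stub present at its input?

tan(βl) = 2.97
For an open-circuited stub, Z_in = −jZ_0·cot(βl) = −jZ_0/tan(βl)

X_in ≈ -25.2 Ω (capacitive)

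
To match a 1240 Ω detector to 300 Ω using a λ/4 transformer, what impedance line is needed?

Z_qwt = √(Z_0·R_L) = √(300 × 1240) = √372000

Z_qwt ≈ 610 Ω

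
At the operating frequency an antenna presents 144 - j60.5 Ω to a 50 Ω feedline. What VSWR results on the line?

Γ = (Z_L − Z_0)/(Z_L + Z_0) = (94 − j60.5)/(194 − j60.5)
|Γ| = 112/203 = 0.55
VSWR = (1 + |Γ|)/(1 − |Γ|) = 1.55/0.45

VSWR ≈ 3.45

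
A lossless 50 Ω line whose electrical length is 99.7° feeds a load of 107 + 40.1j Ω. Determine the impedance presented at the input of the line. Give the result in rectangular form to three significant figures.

tan(βl) = tan(99.7°) = -5.85
Z_in = Z_0·(Z_L + jZ_0·tanβl)/(Z_0 + jZ_L·tanβl)
     = 50·(107 − j252)/(285 − j626)

Z_in ≈ 19.9 − j0.513 Ω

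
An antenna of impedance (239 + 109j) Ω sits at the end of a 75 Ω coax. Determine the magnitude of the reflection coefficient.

|Γ| ≈ 0.592

Γ = (Z_L − Z_0)/(Z_L + Z_0) = (164 + j109)/(314 + j109)
|Γ| = 197/332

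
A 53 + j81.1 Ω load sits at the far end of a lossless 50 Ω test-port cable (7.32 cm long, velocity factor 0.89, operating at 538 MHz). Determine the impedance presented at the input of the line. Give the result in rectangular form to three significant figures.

Z_in ≈ 44 − j73.7 Ω

λ = v/f = 0.89·c / 538 MHz = 0.496 m
βl = 2π·l/λ = 2π × 0.147 = 53.1°
tan(βl) = tan(53.1°) = 1.33
Z_in = Z_0·(Z_L + jZ_0·tanβl)/(Z_0 + jZ_L·tanβl)
     = 50·(53 + j148)/(-58 + j70.6)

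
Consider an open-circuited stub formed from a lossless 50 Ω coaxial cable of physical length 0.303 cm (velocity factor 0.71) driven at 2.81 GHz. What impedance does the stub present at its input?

λ = v/f = 0.71·c / 2.81 GHz = 0.0758 m
βl = 2π·l/λ = 2π × 0.04 = 14.4°
tan(βl) = 0.257
For an open-circuited stub, Z_in = −jZ_0·cot(βl) = −jZ_0/tan(βl)

Z_in ≈ −j195 Ω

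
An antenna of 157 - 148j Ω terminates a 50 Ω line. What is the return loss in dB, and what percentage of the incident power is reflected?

Γ = (107 − j148)/(207 − j148), |Γ| = 0.718
RL = −20·log₁₀(0.718) = 2.88 dB
P_refl/P_inc = |Γ|² = 0.515

RL ≈ 2.88 dB; 51.5% of incident power reflected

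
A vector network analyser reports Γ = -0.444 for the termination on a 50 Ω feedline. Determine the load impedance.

Z_L = Z_0·(1 + Γ)/(1 − Γ) = 50·(0.556)/(1.44)

Z_L ≈ 19.3 Ω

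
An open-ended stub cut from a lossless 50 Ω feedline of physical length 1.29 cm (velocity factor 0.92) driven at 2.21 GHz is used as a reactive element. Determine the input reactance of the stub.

λ = v/f = 0.92·c / 2.21 GHz = 0.125 m
βl = 2π·l/λ = 2π × 0.103 = 37.2°
tan(βl) = 0.759
For an open-ended stub, Z_in = −jZ_0·cot(βl) = −jZ_0/tan(βl)

X_in ≈ -65.9 Ω (capacitive)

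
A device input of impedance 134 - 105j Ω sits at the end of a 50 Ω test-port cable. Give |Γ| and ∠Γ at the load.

Γ ≈ 0.635 ∠ -21.6°

Γ = (Z_L − Z_0)/(Z_L + Z_0) = (84 − j105)/(184 − j105)
|Γ| = 134/212 = 0.635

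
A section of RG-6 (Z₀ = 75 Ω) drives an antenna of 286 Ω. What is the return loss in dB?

Γ = (286 − 75)/(286 + 75) = 0.584
RL = −20·log₁₀|Γ| = −20·log₁₀(0.584)

RL ≈ 4.66 dB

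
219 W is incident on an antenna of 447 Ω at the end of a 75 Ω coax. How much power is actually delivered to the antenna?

P_delivered ≈ 108 W

Γ = (447 − 75)/(447 + 75) = 0.713
|Γ|² = 0.508
P_refl = |Γ|²·P_inc = 111 W, P_del = (1 − |Γ|²)·P_inc = 108 W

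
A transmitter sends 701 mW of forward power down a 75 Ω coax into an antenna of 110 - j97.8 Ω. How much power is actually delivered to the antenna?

P_delivered ≈ 528 mW

|Γ| = |(35 − j97.8)/(185 − j97.8)| = 0.496
|Γ|² = 0.246
P_refl = |Γ|²·P_inc = 173 mW, P_del = (1 − |Γ|²)·P_inc = 528 mW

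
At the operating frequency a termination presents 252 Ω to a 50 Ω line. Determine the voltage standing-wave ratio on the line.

VSWR ≈ 5.04

Γ = (252 − 50)/(252 + 50) = 0.669
VSWR = (1 + 0.669)/(1 − 0.669)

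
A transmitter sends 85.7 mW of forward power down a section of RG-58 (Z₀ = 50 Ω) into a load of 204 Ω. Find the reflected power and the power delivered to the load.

Γ = (204 − 50)/(204 + 50) = 0.606
|Γ|² = 0.368
P_refl = |Γ|²·P_inc = 31.5 mW, P_del = (1 − |Γ|²)·P_inc = 54.2 mW

P_reflected ≈ 31.5 mW; P_delivered ≈ 54.2 mW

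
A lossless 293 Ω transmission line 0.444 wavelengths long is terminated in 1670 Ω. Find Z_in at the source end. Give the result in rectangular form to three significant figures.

βl = 2π × 0.444 = 160°
tan(βl) = tan(160°) = -0.367
Z_in = Z_0·(Z_L + jZ_0·tanβl)/(Z_0 + jZ_L·tanβl)
     = 293·(1670 − j108)/(293 − j613)

Z_in ≈ 352 + j630 Ω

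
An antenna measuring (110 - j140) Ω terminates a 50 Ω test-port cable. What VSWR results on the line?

VSWR ≈ 6.05

Γ = (Z_L − Z_0)/(Z_L + Z_0) = (60 − j140)/(160 − j140)
|Γ| = 152/213 = 0.716
VSWR = (1 + |Γ|)/(1 − |Γ|) = 1.72/0.284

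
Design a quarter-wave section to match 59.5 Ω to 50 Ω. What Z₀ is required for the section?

Z_qwt = √(Z_0·R_L) = √(50 × 59.5) = √2975

Z_qwt ≈ 54.5 Ω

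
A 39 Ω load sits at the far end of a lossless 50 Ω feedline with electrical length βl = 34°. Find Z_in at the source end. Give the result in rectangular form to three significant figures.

tan(βl) = tan(34°) = 0.675
Z_in = Z_0·(Z_L + jZ_0·tanβl)/(Z_0 + jZ_L·tanβl)
     = 50·(39 + j33.7)/(50 + j26.3)

Z_in ≈ 44.4 + j10.3 Ω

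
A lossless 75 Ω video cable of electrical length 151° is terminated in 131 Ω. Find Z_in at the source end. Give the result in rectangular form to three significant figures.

Z_in ≈ 88.4 + j44 Ω

tan(βl) = tan(151°) = -0.554
Z_in = Z_0·(Z_L + jZ_0·tanβl)/(Z_0 + jZ_L·tanβl)
     = 75·(131 − j41.6)/(75 − j72.6)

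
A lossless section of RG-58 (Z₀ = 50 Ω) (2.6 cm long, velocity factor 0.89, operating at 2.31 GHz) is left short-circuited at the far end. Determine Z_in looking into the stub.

Z_in ≈ +j315 Ω

λ = v/f = 0.89·c / 2.31 GHz = 0.116 m
βl = 2π·l/λ = 2π × 0.225 = 81°
tan(βl) = 6.3
For a short-circuited stub, Z_in = jZ_0·tan(βl)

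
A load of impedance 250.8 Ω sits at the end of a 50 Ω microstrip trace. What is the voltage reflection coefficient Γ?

Γ = 0.668

Γ = (Z_L − Z_0)/(Z_L + Z_0) = (250.8 − 50)/(250.8 + 50) = 200.8/300.8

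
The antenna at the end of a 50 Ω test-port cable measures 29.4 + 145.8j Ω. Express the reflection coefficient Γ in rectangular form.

Γ ≈ 0.712 + j0.529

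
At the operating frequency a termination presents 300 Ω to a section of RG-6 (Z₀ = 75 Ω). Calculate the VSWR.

For a purely resistive load, VSWR = R_L/Z_0 or Z_0/R_L (whichever > 1) = 300/75

VSWR ≈ 4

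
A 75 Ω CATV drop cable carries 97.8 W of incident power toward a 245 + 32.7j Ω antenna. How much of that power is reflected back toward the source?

|Γ| = |(170 + j32.7)/(320 + j32.7)| = 0.538
|Γ|² = 0.29
P_refl = |Γ|²·P_inc = 28.3 W, P_del = (1 − |Γ|²)·P_inc = 69.5 W

P_reflected ≈ 28.3 W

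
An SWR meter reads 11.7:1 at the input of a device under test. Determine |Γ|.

|Γ| = (S − 1)/(S + 1) = (11.7 − 1)/(11.7 + 1) = 10.7/12.7

|Γ| ≈ 0.843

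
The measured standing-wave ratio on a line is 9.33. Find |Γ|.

|Γ| ≈ 0.806

|Γ| = (S − 1)/(S + 1) = (9.33 − 1)/(9.33 + 1) = 8.33/10.3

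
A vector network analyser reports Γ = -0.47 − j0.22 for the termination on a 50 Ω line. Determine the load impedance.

Z_L ≈ 16.5 − j9.96 Ω

Z_L = Z_0·(1 + Γ)/(1 − Γ) = 50·(0.53 − j0.22)/(1.47 + j0.22)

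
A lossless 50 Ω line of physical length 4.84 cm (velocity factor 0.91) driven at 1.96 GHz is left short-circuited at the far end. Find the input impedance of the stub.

Z_in ≈ −j71.2 Ω

λ = v/f = 0.91·c / 1.96 GHz = 0.139 m
βl = 2π·l/λ = 2π × 0.347 = 125°
tan(βl) = -1.42
For a short-circuited stub, Z_in = jZ_0·tan(βl)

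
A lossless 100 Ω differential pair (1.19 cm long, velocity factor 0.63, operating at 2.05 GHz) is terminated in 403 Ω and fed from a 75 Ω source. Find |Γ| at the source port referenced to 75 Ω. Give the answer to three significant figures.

λ = v/f = 0.63·c / 2.05 GHz = 0.0922 m
βl = 2π·l/λ = 2π × 0.129 = 46.5°
tan(βl) = 1.05
Z_in = Z_0·(Z_L + jZ_0·tanβl)/(Z_0 + jZ_L·tanβl) = 44.7 − j84.5 Ω
Γ_s = (Z_in − Z_s)/(Z_in + Z_s) = (-30.3 − j84.5)/(120 − j84.5), |Γ_s| = 0.612

|Γ| ≈ 0.612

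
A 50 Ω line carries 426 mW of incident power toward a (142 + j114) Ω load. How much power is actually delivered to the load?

P_delivered ≈ 243 mW

|Γ| = |(92 + j114)/(192 + j114)| = 0.656
|Γ|² = 0.43
P_refl = |Γ|²·P_inc = 183 mW, P_del = (1 − |Γ|²)·P_inc = 243 mW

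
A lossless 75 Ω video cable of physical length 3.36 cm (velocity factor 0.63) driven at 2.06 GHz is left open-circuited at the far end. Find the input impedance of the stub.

λ = v/f = 0.63·c / 2.06 GHz = 0.0917 m
βl = 2π·l/λ = 2π × 0.366 = 132°
tan(βl) = -1.12
For an open-circuited stub, Z_in = −jZ_0·cot(βl) = −jZ_0/tan(βl)

Z_in ≈ +j67.2 Ω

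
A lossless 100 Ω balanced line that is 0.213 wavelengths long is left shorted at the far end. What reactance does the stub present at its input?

X_in ≈ 422 Ω (inductive)

βl = 2π × 0.213 = 76.7°
tan(βl) = 4.22
For a shorted stub, Z_in = jZ_0·tan(βl)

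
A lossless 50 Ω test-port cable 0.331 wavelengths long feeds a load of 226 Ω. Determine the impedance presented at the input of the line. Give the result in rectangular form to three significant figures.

βl = 2π × 0.331 = 119°
tan(βl) = tan(119°) = -1.79
Z_in = Z_0·(Z_L + jZ_0·tanβl)/(Z_0 + jZ_L·tanβl)
     = 50·(226 − j89.6)/(50 − j405)

Z_in ≈ 14.3 + j26.1 Ω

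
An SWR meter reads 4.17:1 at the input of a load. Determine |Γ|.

|Γ| = (S − 1)/(S + 1) = (4.17 − 1)/(4.17 + 1) = 3.17/5.17

|Γ| ≈ 0.613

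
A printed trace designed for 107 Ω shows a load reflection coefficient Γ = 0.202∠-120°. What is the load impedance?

Z_L = Z_0·(1 + Γ)/(1 − Γ) = 107·(0.899 − j0.175)/(1.1 + j0.175)

Z_L ≈ 82.6 − j30.1 Ω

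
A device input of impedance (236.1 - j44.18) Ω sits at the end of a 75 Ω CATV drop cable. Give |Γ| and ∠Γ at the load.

Γ = (Z_L − Z_0)/(Z_L + Z_0) = (161.1 − j44.18)/(311.1 − j44.18)
|Γ| = 167/314 = 0.532

Γ ≈ 0.532 ∠ -7.25°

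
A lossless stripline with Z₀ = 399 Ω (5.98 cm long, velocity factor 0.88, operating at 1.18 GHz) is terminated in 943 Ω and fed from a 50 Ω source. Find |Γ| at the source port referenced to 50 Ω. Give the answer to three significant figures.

λ = v/f = 0.88·c / 1.18 GHz = 0.224 m
βl = 2π·l/λ = 2π × 0.267 = 96.2°
tan(βl) = -9.17
Z_in = Z_0·(Z_L + jZ_0·tanβl)/(Z_0 + jZ_L·tanβl) = 170 + j35.6 Ω
Γ_s = (Z_in − Z_s)/(Z_in + Z_s) = (120 + j35.6)/(220 + j35.6), |Γ_s| = 0.563

|Γ| ≈ 0.563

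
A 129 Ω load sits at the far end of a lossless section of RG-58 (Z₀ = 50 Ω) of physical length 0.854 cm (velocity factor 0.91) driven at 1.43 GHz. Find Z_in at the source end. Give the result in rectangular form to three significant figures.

Z_in ≈ 89.9 − j52.5 Ω

λ = v/f = 0.91·c / 1.43 GHz = 0.191 m
βl = 2π·l/λ = 2π × 0.0447 = 16.1°
tan(βl) = tan(16.1°) = 0.289
Z_in = Z_0·(Z_L + jZ_0·tanβl)/(Z_0 + jZ_L·tanβl)
     = 50·(129 + j14.4)/(50 + j37.2)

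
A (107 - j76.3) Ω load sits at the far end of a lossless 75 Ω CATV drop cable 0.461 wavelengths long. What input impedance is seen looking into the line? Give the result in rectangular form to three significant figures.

Z_in ≈ 166 − j47.9 Ω

βl = 2π × 0.461 = 166°
tan(βl) = tan(166°) = -0.25
Z_in = Z_0·(Z_L + jZ_0·tanβl)/(Z_0 + jZ_L·tanβl)
     = 75·(107 − j95.1)/(55.9 − j26.8)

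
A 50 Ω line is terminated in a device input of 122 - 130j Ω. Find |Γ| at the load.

|Γ| ≈ 0.689

Γ = (Z_L − Z_0)/(Z_L + Z_0) = (72 − j130)/(172 − j130)
|Γ| = 149/216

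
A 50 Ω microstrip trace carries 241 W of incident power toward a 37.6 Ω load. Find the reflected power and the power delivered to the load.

Γ = (37.6 − 50)/(37.6 + 50) = -0.142
|Γ|² = 0.02
P_refl = |Γ|²·P_inc = 4.83 W, P_del = (1 − |Γ|²)·P_inc = 236 W

P_reflected ≈ 4.83 W; P_delivered ≈ 236 W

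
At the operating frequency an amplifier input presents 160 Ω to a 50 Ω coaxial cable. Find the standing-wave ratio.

VSWR ≈ 3.2

Γ = (160 − 50)/(160 + 50) = 0.524
VSWR = (1 + 0.524)/(1 − 0.524)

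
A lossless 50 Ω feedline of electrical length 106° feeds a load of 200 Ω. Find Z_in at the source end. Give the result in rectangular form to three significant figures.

tan(βl) = tan(106°) = -3.49
Z_in = Z_0·(Z_L + jZ_0·tanβl)/(Z_0 + jZ_L·tanβl)
     = 50·(200 − j174)/(50 − j697)

Z_in ≈ 13.5 + j13.4 Ω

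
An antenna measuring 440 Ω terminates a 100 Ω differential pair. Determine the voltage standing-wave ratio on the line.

VSWR ≈ 4.4

For a purely resistive load, VSWR = R_L/Z_0 or Z_0/R_L (whichever > 1) = 440/100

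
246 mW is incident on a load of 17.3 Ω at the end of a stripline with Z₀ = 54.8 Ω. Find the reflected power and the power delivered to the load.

Γ = (17.3 − 54.8)/(17.3 + 54.8) = -0.52
|Γ|² = 0.271
P_refl = |Γ|²·P_inc = 66.5 mW, P_del = (1 − |Γ|²)·P_inc = 179 mW

P_reflected ≈ 66.5 mW; P_delivered ≈ 179 mW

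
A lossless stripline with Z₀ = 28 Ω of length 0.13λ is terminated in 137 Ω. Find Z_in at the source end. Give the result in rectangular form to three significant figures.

βl = 2π × 0.13 = 46.8°
tan(βl) = tan(46.8°) = 1.06
Z_in = Z_0·(Z_L + jZ_0·tanβl)/(Z_0 + jZ_L·tanβl)
     = 28·(137 + j29.8)/(28 + j146)

Z_in ≈ 10.4 − j24.3 Ω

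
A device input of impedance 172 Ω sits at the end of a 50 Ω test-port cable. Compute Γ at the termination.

Γ = (Z_L − Z_0)/(Z_L + Z_0) = (172 − 50)/(172 + 50) = 122/222

Γ = 0.55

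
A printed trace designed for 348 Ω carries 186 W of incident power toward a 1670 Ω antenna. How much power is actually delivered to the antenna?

Γ = (1670 − 348)/(1670 + 348) = 0.655
|Γ|² = 0.429
P_refl = |Γ|²·P_inc = 79.8 W, P_del = (1 − |Γ|²)·P_inc = 106 W

P_delivered ≈ 106 W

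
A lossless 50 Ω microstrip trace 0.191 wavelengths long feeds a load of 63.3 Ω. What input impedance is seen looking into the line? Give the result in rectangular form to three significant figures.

βl = 2π × 0.191 = 68.8°
tan(βl) = tan(68.8°) = 2.57
Z_in = Z_0·(Z_L + jZ_0·tanβl)/(Z_0 + jZ_L·tanβl)
     = 50·(63.3 + j129)/(50 + j163)

Z_in ≈ 41.5 − j6.68 Ω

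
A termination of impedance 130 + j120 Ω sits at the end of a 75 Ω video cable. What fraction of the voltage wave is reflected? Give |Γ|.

Γ = (Z_L − Z_0)/(Z_L + Z_0) = (55 + j120)/(205 + j120)
|Γ| = 132/238

|Γ| ≈ 0.556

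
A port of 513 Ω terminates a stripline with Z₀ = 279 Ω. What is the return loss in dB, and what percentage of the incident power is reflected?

RL ≈ 10.6 dB; 8.73% of incident power reflected

Γ = (513 − 279)/(513 + 279) = 0.295
RL = −20·log₁₀(0.295) = 10.6 dB
P_refl/P_inc = |Γ|² = 0.0873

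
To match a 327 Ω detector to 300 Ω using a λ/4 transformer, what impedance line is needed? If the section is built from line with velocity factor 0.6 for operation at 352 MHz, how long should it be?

Z_qwt = √(Z_0·R_L) = √(300 × 327) = √98100
λ = 0.6·c/f = 0.511 m, so l = λ/4 = 0.128 m

Z_qwt ≈ 313 Ω; length ≈ 12.8 cm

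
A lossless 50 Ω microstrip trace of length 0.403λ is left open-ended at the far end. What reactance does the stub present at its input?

X_in ≈ 71.6 Ω (inductive)

βl = 2π × 0.403 = 145°
tan(βl) = -0.698
For an open-ended stub, Z_in = −jZ_0·cot(βl) = −jZ_0/tan(βl)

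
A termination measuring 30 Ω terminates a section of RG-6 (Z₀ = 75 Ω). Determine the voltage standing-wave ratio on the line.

VSWR ≈ 2.5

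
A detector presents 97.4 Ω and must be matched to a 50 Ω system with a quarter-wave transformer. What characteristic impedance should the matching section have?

Z_qwt ≈ 69.8 Ω

Z_qwt = √(Z_0·R_L) = √(50 × 97.4) = √4870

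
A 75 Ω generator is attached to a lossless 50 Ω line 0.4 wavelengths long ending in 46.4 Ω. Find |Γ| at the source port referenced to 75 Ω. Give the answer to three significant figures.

|Γ| ≈ 0.214

βl = 2π × 0.4 = 144°
tan(βl) = -0.727
Z_in = Z_0·(Z_L + jZ_0·tanβl)/(Z_0 + jZ_L·tanβl) = 48.7 − j3.47 Ω
Γ_s = (Z_in − Z_s)/(Z_in + Z_s) = (-26.3 − j3.47)/(124 − j3.47), |Γ_s| = 0.214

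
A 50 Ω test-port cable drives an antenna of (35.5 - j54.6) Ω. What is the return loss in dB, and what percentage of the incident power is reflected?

RL ≈ 5.08 dB; 31% of incident power reflected

Γ = (-14.5 − j54.6)/(85.5 − j54.6), |Γ| = 0.557
RL = −20·log₁₀(0.557) = 5.08 dB
P_refl/P_inc = |Γ|² = 0.31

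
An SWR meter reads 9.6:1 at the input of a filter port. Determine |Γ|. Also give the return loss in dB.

|Γ| ≈ 0.811; return loss ≈ 1.82 dB

|Γ| = (S − 1)/(S + 1) = (9.6 − 1)/(9.6 + 1) = 8.6/10.6
RL = −20·log₁₀|Γ| = −20·log₁₀(0.811)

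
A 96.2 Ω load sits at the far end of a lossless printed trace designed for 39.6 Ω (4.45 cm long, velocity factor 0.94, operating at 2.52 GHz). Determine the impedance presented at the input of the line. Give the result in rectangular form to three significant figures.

λ = v/f = 0.94·c / 2.52 GHz = 0.112 m
βl = 2π·l/λ = 2π × 0.398 = 143°
tan(βl) = tan(143°) = -0.749
Z_in = Z_0·(Z_L + jZ_0·tanβl)/(Z_0 + jZ_L·tanβl)
     = 39.6·(96.2 − j29.7)/(39.6 − j72.1)

Z_in ≈ 34.8 + j33.7 Ω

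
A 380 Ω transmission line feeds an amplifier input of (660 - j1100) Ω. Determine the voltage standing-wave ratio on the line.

VSWR ≈ 6.99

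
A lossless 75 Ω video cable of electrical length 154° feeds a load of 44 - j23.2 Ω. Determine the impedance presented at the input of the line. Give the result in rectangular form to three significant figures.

tan(βl) = tan(154°) = -0.488
Z_in = Z_0·(Z_L + jZ_0·tanβl)/(Z_0 + jZ_L·tanβl)
     = 75·(44 − j59.8)/(63.7 − j21.5)

Z_in ≈ 67.8 − j47.5 Ω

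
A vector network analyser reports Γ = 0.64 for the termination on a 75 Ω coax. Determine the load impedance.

Z_L ≈ 342 Ω

Z_L = Z_0·(1 + Γ)/(1 − Γ) = 75·(1.64)/(0.36)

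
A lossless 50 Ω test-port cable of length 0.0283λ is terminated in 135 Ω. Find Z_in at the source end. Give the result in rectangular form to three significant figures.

Z_in ≈ 113 − j45.7 Ω

βl = 2π × 0.0283 = 10.2°
tan(βl) = tan(10.2°) = 0.18
Z_in = Z_0·(Z_L + jZ_0·tanβl)/(Z_0 + jZ_L·tanβl)
     = 50·(135 + j8.99)/(50 + j24.3)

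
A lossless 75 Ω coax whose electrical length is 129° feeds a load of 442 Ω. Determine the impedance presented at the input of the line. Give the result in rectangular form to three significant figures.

Z_in ≈ 20.7 + j57.9 Ω

tan(βl) = tan(129°) = -1.23
Z_in = Z_0·(Z_L + jZ_0·tanβl)/(Z_0 + jZ_L·tanβl)
     = 75·(442 − j92.6)/(75 − j546)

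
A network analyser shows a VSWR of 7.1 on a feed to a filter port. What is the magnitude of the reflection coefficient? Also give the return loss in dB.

|Γ| ≈ 0.753; return loss ≈ 2.46 dB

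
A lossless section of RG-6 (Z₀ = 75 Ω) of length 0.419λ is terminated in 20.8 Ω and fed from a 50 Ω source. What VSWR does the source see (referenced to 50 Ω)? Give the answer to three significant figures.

VSWR ≈ 3.16

βl = 2π × 0.419 = 151°
tan(βl) = -0.558
Z_in = Z_0·(Z_L + jZ_0·tanβl)/(Z_0 + jZ_L·tanβl) = 26.6 − j37.7 Ω
Γ_s = (Z_in − Z_s)/(Z_in + Z_s) = (-23.4 − j37.7)/(76.6 − j37.7), |Γ_s| = 0.519
VSWR = (1 + |Γ_s|)/(1 − |Γ_s|)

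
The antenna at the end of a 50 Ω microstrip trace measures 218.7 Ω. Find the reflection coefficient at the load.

Γ = (Z_L − Z_0)/(Z_L + Z_0) = (218.7 − 50)/(218.7 + 50) = 168.7/268.7

Γ = 0.628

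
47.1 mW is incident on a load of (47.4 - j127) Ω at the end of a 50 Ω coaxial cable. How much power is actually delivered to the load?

|Γ| = |(-2.6 − j127)/(97.4 − j127)| = 0.794
|Γ|² = 0.63
P_refl = |Γ|²·P_inc = 29.7 mW, P_del = (1 − |Γ|²)·P_inc = 17.4 mW

P_delivered ≈ 17.4 mW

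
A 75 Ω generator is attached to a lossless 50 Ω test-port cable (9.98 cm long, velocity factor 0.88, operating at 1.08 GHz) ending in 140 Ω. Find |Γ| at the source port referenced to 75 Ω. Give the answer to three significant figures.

λ = v/f = 0.88·c / 1.08 GHz = 0.244 m
βl = 2π·l/λ = 2π × 0.408 = 147°
tan(βl) = -0.65
Z_in = Z_0·(Z_L + jZ_0·tanβl)/(Z_0 + jZ_L·tanβl) = 46.2 + j51.6 Ω
Γ_s = (Z_in − Z_s)/(Z_in + Z_s) = (-28.8 + j51.6)/(121 + j51.6), |Γ_s| = 0.448

|Γ| ≈ 0.448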